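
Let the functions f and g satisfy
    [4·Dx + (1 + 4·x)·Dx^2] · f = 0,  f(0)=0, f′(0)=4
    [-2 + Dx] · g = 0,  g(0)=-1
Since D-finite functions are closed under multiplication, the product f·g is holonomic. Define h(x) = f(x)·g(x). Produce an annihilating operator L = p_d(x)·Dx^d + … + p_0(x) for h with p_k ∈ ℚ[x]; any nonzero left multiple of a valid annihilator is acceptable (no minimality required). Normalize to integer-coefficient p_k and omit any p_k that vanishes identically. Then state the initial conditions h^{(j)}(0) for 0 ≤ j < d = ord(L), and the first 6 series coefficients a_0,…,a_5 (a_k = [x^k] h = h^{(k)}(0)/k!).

f: a_k = 0, 4, -8, 64/3, -64, 1024/5, …
g: a_k = -1, -2, -2, -4/3, -2/3, -4/15, …
f·g: L₀ = L_f ⊗_s L_g, ord ≤ 2·1.
L = (-4 + 16·x) - 16·x·Dx + (1 + 4·x)·Dx^2  (order 2).
h: a_k = 0, -4, 0, -40/3, 32, -1672/15, …
ICs: h(0) = 0, h′(0) = -4.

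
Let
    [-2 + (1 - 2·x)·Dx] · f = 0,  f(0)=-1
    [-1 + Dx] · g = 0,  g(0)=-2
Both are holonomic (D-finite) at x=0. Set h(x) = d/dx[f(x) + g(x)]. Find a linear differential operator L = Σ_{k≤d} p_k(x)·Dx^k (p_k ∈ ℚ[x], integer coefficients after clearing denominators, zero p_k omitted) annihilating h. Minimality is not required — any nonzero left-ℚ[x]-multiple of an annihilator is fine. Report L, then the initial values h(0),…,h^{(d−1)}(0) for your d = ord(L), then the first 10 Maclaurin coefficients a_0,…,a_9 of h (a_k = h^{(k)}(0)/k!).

f: a_k = -1, -2, -4, -8, -16, -32, -64, -128, -256, -512, …
g: a_k = -2, -2, -1, -1/3, -1/12, -1/60, -1/360, -1/2520, -1/20160, -1/181440, …
f+g: L₀ = lclm(L_f,L_g), ord ≤ 1+1.
h₀' ⇒ L via d/dx closure of L₀.
L = (20 + 8·x) + (-23 - 4·x + 4·x^2)·Dx + (3 - 4·x - 4·x^2)·Dx^2  (order 2).
h: a_k = -4, -10, -25, -193/3, -1921/12, -23041/60, -322561/360, -5160961/2520, -92897281/20160, -1857945601/181440, …
ICs: h(0) = -4, h′(0) = -10.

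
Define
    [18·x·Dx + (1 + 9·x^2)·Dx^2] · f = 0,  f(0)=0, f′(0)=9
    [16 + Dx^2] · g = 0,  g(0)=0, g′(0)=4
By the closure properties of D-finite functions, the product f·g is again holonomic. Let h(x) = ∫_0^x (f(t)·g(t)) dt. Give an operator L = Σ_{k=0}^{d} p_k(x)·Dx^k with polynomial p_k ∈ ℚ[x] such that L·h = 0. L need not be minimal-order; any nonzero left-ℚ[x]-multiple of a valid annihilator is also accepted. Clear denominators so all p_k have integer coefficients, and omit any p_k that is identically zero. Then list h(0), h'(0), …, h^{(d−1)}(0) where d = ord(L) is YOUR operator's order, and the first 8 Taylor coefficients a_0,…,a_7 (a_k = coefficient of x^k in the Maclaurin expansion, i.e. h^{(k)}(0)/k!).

f: a_k = 0, 9, 0, -27, 0, 729/5, 0, -6561/7, …
g: a_k = 0, 4, 0, -32/3, 0, 128/15, 0, -1024/315, …
Product ⇒ symmetric product L₀, ord ≤ 4.
∫: right-multiply L₀ by Dx.
L = (20800 + 494784·x^2 + 2923776·x^4 + 11943936·x^6 + 26873856·x^8)·Dx + (19584·x + 342144·x^3 + 2239488·x^5 + 6718464·x^7)·Dx^2 + (1700 + 42732·x^2 + 318816·x^4 + 1492992·x^6 + 3359232·x^8)·Dx^3 + (1224·x + 21384·x^3 + 139968·x^5 + 419904·x^7)·Dx^4 + (25 + 738·x^2 + 8505·x^4 + 46656·x^6 + 104976·x^8)·Dx^5  (order 5).
h: a_k = 0, 0, 0, 12, 0, -204/5, 0, 948/7, …
ICs: h(0) = 0, h′(0) = 0, h′′(0) = 0, h′′′(0) = 72, h′′′′(0) = 0.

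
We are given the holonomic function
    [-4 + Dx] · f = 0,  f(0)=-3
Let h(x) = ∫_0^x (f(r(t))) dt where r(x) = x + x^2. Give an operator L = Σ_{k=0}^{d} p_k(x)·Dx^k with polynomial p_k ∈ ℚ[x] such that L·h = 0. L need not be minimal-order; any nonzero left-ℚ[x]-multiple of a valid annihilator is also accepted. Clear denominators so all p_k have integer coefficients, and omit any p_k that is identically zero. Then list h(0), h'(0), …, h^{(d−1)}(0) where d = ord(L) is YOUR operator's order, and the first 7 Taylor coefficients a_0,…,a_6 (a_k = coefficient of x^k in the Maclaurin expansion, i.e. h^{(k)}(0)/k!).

L = (-4 - 8·x)·Dx + Dx^2  (order 2).
h: a_k = 0, -3, -6, -12, -20, -152/5, -208/5, …
ICs: h(0) = 0, h′(0) = -3.

f: a_k = -3, -12, -24, -32, -32, -128/5, -256/15, …
f∘r: x↦r, Dx↦Dx/r' in L_f ⇒ L₀.
∫: right-multiply L₀ by Dx.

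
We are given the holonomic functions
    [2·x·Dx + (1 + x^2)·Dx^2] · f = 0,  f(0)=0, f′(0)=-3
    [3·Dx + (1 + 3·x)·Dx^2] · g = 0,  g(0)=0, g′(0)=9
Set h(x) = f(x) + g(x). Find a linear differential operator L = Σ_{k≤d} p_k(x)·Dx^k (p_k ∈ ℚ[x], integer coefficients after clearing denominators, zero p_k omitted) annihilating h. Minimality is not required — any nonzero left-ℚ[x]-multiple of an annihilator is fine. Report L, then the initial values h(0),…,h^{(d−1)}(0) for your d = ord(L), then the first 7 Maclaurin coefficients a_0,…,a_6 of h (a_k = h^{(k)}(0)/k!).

L = (-6 - 54·x + 18·x^2 + 18·x^3)·Dx + (-20 - 12·x - 48·x^2 + 36·x^3 + 36·x^4)·Dx^2 + (-3 - 7·x + 6·x^2 + 2·x^3 + 9·x^4 + 9·x^5)·Dx^3  (order 3).
h: a_k = 0, 6, -27/2, 28, -243/4, 726/5, -729/2, …
ICs: h(0) = 0, h′(0) = 6, h′′(0) = -27.

f: a_k = 0, -3, 0, 1, 0, -3/5, 0, …
g: a_k = 0, 9, -27/2, 27, -243/4, 729/5, -729/2, …
Weyl lclm of L_f,L_g ⇒ L₀ (ord ≤ 4).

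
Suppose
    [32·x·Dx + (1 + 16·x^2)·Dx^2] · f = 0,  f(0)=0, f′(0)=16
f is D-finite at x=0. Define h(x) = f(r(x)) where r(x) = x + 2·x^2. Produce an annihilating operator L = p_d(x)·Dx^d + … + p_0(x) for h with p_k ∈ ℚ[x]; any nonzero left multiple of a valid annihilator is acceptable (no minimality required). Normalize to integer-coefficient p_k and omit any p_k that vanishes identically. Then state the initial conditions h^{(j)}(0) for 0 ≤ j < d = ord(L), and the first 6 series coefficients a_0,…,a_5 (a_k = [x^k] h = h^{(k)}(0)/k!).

f: a_k = 0, 16, 0, -256/3, 0, 4096/5, …
f∘r: x↦r, Dx↦Dx/r' in L_f ⇒ L₀.
L = (-4 + 32·x + 256·x^2 + 768·x^3 + 768·x^4)·Dx + (1 + 4·x + 16·x^2 + 128·x^3 + 320·x^4 + 256·x^5)·Dx^2  (order 2).
h: a_k = 0, 16, 32, -256/3, -512, -1024/5, …
ICs: h(0) = 0, h′(0) = 16.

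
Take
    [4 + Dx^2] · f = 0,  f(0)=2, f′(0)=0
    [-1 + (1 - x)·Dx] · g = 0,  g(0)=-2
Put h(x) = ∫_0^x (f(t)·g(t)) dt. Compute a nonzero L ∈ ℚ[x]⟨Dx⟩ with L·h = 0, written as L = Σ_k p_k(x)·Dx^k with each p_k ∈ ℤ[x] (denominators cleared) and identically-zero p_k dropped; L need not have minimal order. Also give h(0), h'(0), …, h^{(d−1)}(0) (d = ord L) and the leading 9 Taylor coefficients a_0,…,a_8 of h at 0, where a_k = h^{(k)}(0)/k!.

L = (-4 + 4·x)·Dx + 2·Dx^2 + (-1 + x)·Dx^3  (order 3).
h: a_k = 0, -4, -2, 4/3, 1, 4/15, 2/9, 76/315, 19/90, …
ICs: h(0) = 0, h′(0) = -4, h′′(0) = -4.

f: a_k = 2, 0, -4, 0, 4/3, 0, -8/45, 0, 4/315, …
g: a_k = -2, -2, -2, -2, -2, -2, -2, -2, -2, …
L₀ := L_f ⊗_s L_g (sym. prod.), ord ≤ 2.
h=∫h₀ ⇒ L = L₀·Dx.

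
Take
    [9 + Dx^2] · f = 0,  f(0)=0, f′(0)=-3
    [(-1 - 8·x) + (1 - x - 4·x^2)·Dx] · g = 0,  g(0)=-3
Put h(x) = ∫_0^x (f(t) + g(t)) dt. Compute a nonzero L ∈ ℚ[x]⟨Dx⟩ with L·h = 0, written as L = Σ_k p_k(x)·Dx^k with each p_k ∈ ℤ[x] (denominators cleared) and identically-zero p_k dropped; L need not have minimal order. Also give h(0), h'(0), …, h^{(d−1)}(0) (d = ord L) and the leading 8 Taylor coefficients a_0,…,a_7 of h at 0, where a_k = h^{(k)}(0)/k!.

L = (-567 - 4806·x - 3321·x^2 - 9936·x^3 - 6480·x^4 - 10368·x^5)·Dx + (171 - 117·x - 441·x^2 + 135·x^3 - 540·x^4 - 3888·x^5 - 5184·x^6)·Dx^2 + (-63 - 534·x - 369·x^2 - 1104·x^3 - 720·x^4 - 1152·x^5)·Dx^3 + (19 - 13·x - 49·x^2 + 15·x^3 - 60·x^4 - 432·x^5 - 576·x^6)·Dx^4  (order 4).
h: a_k = 0, -3, -3, -5, -45/8, -87/5, -2627/80, -543/7, …
ICs: h(0) = 0, h′(0) = -3, h′′(0) = -6, h′′′(0) = -30.

f: a_k = 0, -3, 0, 9/2, 0, -81/40, 0, 243/560, …
g: a_k = -3, -3, -15, -27, -87, -195, -543, -1323, …
L₀ := lclm(L_f,L_g); ord L₀ ≤ 2+1.
∫: right-multiply L₀ by Dx.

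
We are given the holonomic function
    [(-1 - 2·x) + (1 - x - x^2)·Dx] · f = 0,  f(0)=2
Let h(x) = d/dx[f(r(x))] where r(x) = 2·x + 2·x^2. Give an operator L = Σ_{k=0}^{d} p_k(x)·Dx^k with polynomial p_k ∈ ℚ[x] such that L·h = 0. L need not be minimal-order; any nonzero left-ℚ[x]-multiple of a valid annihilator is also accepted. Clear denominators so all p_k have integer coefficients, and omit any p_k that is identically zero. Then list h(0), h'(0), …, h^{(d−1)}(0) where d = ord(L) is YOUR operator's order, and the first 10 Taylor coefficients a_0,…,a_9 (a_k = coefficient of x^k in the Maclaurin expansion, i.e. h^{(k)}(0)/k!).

f: a_k = 2, 2, 4, 6, 10, 16, 26, 42, 68, 110, …
L₀ from L_f via x↦r, Dx↦r'^{-1}Dx.
Differentiate: ansatz ord ≤ ord L₀ ⇒ L.
L = (10 + 20·x + 60·x^2 + 80·x^3 + 40·x^4) + (-1 + 10·x^2 + 20·x^3 + 20·x^4 + 8·x^5)·Dx  (order 1).
h: a_k = 4, 40, 240, 1280, 6480, 31392, 147840, 682240, 3098880, 13902080, …
ICs: h(0) = 4.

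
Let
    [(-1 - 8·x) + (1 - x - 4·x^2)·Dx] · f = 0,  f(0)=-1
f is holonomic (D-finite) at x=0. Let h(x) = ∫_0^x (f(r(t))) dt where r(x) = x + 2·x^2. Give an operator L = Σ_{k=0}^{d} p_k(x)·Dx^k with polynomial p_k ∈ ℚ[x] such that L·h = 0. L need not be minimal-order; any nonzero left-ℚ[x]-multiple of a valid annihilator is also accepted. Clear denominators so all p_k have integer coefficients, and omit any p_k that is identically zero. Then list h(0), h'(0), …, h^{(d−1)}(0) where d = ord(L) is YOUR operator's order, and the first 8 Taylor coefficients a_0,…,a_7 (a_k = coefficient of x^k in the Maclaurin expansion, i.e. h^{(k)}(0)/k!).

f: a_k = -1, -1, -5, -9, -29, -65, -181, -441, …
Substitute x→r, Dx→(1/r')Dx; clear ⇒ L₀.
∫: right-multiply L₀ by Dx.
L = (1 + 12·x + 48·x^2 + 64·x^3)·Dx + (-1 + x + 6·x^2 + 16·x^3 + 16·x^4)·Dx^2  (order 2).
h: a_k = 0, -1, -1/2, -7/3, -29/4, -103/5, -135/2, -1599/7, …
ICs: h(0) = 0, h′(0) = -1.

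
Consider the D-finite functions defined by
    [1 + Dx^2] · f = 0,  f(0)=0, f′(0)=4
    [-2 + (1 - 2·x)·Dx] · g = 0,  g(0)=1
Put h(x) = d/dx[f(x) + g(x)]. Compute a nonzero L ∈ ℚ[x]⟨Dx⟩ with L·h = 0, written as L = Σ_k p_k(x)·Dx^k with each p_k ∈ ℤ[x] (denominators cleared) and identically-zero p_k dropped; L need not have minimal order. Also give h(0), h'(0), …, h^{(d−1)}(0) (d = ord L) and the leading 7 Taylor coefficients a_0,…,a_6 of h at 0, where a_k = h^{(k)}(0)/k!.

L = (196 - 16·x + 16·x^2) + (-25 + 54·x - 12·x^2 + 8·x^3)·Dx + (196 - 16·x + 16·x^2)·Dx^2 + (-25 + 54·x - 12·x^2 + 8·x^3)·Dx^3  (order 3).
h: a_k = 6, 8, 22, 64, 961/6, 384, 161279/180, …
ICs: h(0) = 6, h′(0) = 8, h′′(0) = 44.

f: a_k = 0, 4, 0, -2/3, 0, 1/30, 0, …
g: a_k = 1, 2, 4, 8, 16, 32, 64, …
Weyl lclm of L_f,L_g ⇒ L₀ (ord ≤ 3).
Differentiate: ansatz ord ≤ ord L₀ ⇒ L.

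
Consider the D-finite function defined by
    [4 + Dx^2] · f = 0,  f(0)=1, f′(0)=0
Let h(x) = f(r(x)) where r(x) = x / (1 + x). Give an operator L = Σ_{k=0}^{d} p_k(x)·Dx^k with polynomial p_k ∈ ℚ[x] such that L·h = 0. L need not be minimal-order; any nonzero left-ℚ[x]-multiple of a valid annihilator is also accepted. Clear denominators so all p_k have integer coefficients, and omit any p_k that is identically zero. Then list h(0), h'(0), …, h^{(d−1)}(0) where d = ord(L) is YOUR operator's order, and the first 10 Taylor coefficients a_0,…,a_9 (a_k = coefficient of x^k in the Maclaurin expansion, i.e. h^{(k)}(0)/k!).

f: a_k = 1, 0, -2, 0, 2/3, 0, -4/45, 0, 2/315, 0, …
h₀=f(r): pull back L_f along r ⇒ L₀.
L = 4 + (2 + 6·x + 6·x^2 + 2·x^3)·Dx + (1 + 4·x + 6·x^2 + 4·x^3 + x^4)·Dx^2  (order 2).
h: a_k = 1, 0, -2, 4, -16/3, 16/3, -154/45, -4/5, 2354/315, -5168/315, …
ICs: h(0) = 1, h′(0) = 0.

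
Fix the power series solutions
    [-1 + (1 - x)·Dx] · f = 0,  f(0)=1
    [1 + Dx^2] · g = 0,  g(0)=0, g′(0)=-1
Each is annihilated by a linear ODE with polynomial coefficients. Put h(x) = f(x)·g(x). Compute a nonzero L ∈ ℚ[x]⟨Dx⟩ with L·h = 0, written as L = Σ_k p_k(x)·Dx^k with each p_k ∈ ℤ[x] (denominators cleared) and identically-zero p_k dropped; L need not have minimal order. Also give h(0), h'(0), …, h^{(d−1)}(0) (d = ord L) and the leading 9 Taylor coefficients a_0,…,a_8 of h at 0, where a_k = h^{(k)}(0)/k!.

f: a_k = 1, 1, 1, 1, 1, 1, 1, 1, 1, …
g: a_k = 0, -1, 0, 1/6, 0, -1/120, 0, 1/5040, 0, …
Product ⇒ symmetric product L₀, ord ≤ 2.
L = (-1 + x) + 2·Dx + (-1 + x)·Dx^2  (order 2).
h: a_k = 0, -1, -1, -5/6, -5/6, -101/120, -101/120, -4241/5040, -4241/5040, …
ICs: h(0) = 0, h′(0) = -1.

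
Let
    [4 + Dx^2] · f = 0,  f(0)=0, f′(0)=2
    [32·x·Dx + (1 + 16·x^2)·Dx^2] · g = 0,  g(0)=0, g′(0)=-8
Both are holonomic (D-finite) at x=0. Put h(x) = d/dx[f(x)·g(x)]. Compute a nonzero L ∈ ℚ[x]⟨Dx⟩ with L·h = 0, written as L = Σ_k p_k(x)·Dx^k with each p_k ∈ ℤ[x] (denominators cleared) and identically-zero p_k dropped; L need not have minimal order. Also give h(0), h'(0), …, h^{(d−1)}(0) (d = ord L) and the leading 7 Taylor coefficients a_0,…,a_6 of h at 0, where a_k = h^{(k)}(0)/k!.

L = (62288 + 2213376·x^2 + 73428992·x^4 + 58982400·x^6 + 3145728·x^8 - 167772160·x^10 + 268435456·x^12) + (35072·x + 2871296·x^3 + 39976960·x^5 + 52428800·x^7 + 83886080·x^9 + 268435456·x^11)·Dx + (15912 + 579328·x^2 + 18954240·x^4 + 19529728·x^6 + 9961472·x^8 - 16777216·x^10 + 134217728·x^12)·Dx^2 + (8768·x + 717824·x^3 + 9994240·x^5 + 13107200·x^7 + 20971520·x^9 + 67108864·x^11)·Dx^3 + (85 + 6496·x^2 + 149248·x^4 + 1196032·x^6 + 2293760·x^8 + 6291456·x^10 + 16777216·x^12)·Dx^4  (order 4).
h: a_k = 0, -32, 0, 384, 0, -15808/3, 0, …
ICs: h(0) = 0, h′(0) = -32, h′′(0) = 0, h′′′(0) = 2304.

f: a_k = 0, 2, 0, -4/3, 0, 4/15, 0, …
g: a_k = 0, -8, 0, 128/3, 0, -2048/5, 0, …
Product ⇒ symmetric product L₀, ord ≤ 4.
h₀' ⇒ L via d/dx closure of L₀.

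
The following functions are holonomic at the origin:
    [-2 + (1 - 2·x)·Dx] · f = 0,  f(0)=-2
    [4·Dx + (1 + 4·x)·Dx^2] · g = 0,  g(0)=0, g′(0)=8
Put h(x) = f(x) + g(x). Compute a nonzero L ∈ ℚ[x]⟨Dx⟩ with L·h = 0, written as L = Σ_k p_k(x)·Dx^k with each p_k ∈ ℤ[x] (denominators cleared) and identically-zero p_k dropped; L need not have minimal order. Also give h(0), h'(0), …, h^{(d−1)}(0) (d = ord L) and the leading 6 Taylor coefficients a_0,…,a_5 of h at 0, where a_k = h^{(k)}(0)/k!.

L = (28 + 16·x)·Dx + (-1 + 40·x + 32·x^2)·Dx^2 + (-1 - 3·x + 6·x^2 + 8·x^3)·Dx^3  (order 3).
h: a_k = -2, 4, -24, 80/3, -160, 1728/5, …
ICs: h(0) = -2, h′(0) = 4, h′′(0) = -48.

f: a_k = -2, -4, -8, -16, -32, -64, …
g: a_k = 0, 8, -16, 128/3, -128, 2048/5, …
L₀ := lclm(L_f,L_g); ord L₀ ≤ 1+2.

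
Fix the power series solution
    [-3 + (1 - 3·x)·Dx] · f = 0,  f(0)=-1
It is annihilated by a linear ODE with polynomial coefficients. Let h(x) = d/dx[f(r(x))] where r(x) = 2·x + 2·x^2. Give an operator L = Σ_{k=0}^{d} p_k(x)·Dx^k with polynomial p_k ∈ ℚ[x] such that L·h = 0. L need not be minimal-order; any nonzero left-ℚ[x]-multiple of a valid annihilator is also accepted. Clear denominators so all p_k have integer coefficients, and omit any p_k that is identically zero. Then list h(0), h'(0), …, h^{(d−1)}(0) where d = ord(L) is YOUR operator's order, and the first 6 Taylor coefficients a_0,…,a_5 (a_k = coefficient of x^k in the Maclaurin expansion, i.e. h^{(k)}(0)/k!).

f: a_k = -1, -3, -9, -27, -81, -243, …
Change of var in L_f (x↦r) gives L₀.
h=h₀': d/dx-closure on L₀ ⇒ L.
L = (14 + 36·x + 36·x^2) + (-1 + 4·x + 18·x^2 + 12·x^3)·Dx  (order 1).
h: a_k = -6, -84, -864, -7920, -68040, -561168, …
ICs: h(0) = -6.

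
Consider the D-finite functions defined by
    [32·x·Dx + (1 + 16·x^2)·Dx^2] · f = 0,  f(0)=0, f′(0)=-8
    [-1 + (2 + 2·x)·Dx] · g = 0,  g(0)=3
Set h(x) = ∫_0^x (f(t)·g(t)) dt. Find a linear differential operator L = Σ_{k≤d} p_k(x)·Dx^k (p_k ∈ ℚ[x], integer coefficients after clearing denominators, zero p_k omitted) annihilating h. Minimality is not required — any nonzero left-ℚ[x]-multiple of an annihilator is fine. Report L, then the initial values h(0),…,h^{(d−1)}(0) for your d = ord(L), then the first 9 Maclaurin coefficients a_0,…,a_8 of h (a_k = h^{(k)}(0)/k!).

L = (3 - 64·x - 16·x^2)·Dx + (-4 + 124·x + 192·x^2 + 64·x^3)·Dx^2 + (4 + 8·x + 68·x^2 + 128·x^3 + 64·x^4)·Dx^3  (order 3).
h: a_k = 0, 0, -12, -4, 131/4, 25/2, -99509/480, -97129/1120, 63582493/35840, …
ICs: h(0) = 0, h′(0) = 0, h′′(0) = -24.

f: a_k = 0, -8, 0, 128/3, 0, -2048/5, 0, 32768/7, 0, …
g: a_k = 3, 3/2, -3/8, 3/16, -15/128, 21/256, -63/1024, 99/2048, -1287/32768, …
Sym-product of L_f,L_g gives L₀ (≤ ord 2).
Integrate: L := L₀·Dx.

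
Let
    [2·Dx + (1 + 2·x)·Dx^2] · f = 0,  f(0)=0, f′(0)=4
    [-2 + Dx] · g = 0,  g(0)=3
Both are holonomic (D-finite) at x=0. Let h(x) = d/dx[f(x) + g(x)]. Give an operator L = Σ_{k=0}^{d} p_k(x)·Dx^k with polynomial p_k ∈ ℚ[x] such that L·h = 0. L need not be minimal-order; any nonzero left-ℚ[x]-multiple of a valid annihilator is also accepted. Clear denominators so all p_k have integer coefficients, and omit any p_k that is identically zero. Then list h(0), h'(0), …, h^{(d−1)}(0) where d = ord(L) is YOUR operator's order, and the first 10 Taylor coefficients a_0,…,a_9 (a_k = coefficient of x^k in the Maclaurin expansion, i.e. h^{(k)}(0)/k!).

f: a_k = 0, 4, -4, 16/3, -8, 64/5, -64/3, 256/7, -64, 1024/9, …
g: a_k = 3, 6, 6, 4, 2, 4/5, 4/15, 8/105, 2/105, 4/945, …
L₀ := lclm(L_f,L_g); ord L₀ ≤ 2+1.
Derive L from L₀ (diff closure).
L = (-6 - 4·x) + (1 - 4·x - 4·x^2)·Dx + (1 + 3·x + 2·x^2)·Dx^2  (order 2).
h: a_k = 10, 4, 28, -24, 68, -632/5, 3848/15, -53744/105, 107524/105, -1935352/945, …
ICs: h(0) = 10, h′(0) = 4.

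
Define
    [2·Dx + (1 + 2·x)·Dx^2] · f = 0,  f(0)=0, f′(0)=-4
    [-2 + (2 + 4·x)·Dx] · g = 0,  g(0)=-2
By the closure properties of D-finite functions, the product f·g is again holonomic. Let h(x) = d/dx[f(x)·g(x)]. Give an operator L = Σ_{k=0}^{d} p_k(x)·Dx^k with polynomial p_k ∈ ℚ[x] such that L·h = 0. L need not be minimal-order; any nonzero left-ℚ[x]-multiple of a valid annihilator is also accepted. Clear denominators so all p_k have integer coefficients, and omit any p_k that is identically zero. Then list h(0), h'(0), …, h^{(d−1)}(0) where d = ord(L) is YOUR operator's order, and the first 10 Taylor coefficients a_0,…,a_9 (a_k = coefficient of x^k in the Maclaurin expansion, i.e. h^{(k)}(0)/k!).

f: a_k = 0, -4, 4, -16/3, 8, -64/5, 64/3, -256/7, 64, -1024/9, …
g: a_k = -2, -2, 1, -1, 5/4, -7/4, 21/8, -33/8, 429/64, -715/64, …
Sym-product of L_f,L_g gives L₀ (≤ ord 2).
Differentiate: ansatz ord ≤ ord L₀ ⇒ L.
L = 1 + (4 + 8·x)·Dx + (1 + 4·x + 4·x^2)·Dx^2  (order 2).
h: a_k = 8, 0, -4, 32/3, -71/3, 248/5, -3043/30, 21512/105, -46027/112, 51719/63, …
ICs: h(0) = 8, h′(0) = 0.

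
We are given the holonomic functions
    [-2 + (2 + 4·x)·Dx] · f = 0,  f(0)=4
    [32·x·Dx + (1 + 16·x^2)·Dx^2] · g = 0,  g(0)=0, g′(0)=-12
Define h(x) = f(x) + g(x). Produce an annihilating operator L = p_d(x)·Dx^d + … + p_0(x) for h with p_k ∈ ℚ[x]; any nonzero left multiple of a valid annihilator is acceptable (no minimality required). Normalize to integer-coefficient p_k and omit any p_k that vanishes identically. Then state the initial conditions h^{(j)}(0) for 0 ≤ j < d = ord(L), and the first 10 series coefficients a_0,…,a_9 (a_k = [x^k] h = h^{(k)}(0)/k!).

f: a_k = 4, 4, -2, 2, -5/2, 7/2, -21/4, 33/4, -429/32, 715/32, …
g: a_k = 0, -12, 0, 64, 0, -3072/5, 0, 49152/7, 0, -262144/3, …
L₀ := lclm(L_f,L_g); ord L₀ ≤ 1+2.
L = (-32 - 160·x + 1536·x^2 + 1536·x^3)·Dx + (-35 - 128·x + 1312·x^2 + 6144·x^3 + 5376·x^4)·Dx^2 + (-1 + 30·x + 96·x^2 + 576·x^3 + 1792·x^4 + 1536·x^5)·Dx^3  (order 3).
h: a_k = 4, -8, -2, 66, -5/2, -6109/10, -21/4, 196839/28, -429/32, -8386463/96, …
ICs: h(0) = 4, h′(0) = -8, h′′(0) = -4.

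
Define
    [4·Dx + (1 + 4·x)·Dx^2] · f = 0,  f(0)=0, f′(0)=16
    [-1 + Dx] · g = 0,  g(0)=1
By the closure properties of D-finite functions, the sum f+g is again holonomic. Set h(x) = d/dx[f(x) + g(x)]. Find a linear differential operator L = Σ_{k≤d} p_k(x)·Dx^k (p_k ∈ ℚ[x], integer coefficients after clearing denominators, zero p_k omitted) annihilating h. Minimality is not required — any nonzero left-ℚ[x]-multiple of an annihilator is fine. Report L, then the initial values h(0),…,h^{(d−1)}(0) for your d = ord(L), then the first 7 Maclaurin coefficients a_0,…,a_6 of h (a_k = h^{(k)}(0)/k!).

f: a_k = 0, 16, -32, 256/3, -256, 4096/5, -8192/3, …
g: a_k = 1, 1, 1/2, 1/6, 1/24, 1/120, 1/720, …
h₀=f+g: left-lcm gives L₀, ord ≤ 3.
Differentiate: ansatz ord ≤ ord L₀ ⇒ L.
L = (-36 - 16·x) + (31 - 8·x - 16·x^2)·Dx + (5 + 24·x + 16·x^2)·Dx^2  (order 2).
h: a_k = 17, -63, 513/2, -6143/6, 98305/24, -1966079/120, 47185921/720, …
ICs: h(0) = 17, h′(0) = -63.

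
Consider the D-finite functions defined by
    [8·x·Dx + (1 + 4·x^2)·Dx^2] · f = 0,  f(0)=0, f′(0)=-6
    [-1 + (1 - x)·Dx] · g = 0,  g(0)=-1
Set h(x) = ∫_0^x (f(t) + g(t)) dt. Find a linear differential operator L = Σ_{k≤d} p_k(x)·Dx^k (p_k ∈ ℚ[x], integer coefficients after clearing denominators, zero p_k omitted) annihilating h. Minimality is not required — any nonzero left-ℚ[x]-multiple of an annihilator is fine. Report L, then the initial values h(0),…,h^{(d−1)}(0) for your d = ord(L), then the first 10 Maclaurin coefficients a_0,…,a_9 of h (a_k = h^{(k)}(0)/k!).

L = (8 - 32·x - 96·x^2)·Dx^2 + (-7 + 8·x + 20·x^2 - 96·x^3)·Dx^3 + (1 + 3·x + 12·x^3 - 16·x^4)·Dx^4  (order 4).
h: a_k = 0, -1, -7/2, -1/3, 7/4, -1/5, -101/30, -1/7, 377/56, -1/9, …
ICs: h(0) = 0, h′(0) = -1, h′′(0) = -7, h′′′(0) = -2.

f: a_k = 0, -6, 0, 8, 0, -96/5, 0, 384/7, 0, -512/3, …
g: a_k = -1, -1, -1, -1, -1, -1, -1, -1, -1, -1, …
Sum ⇒ L₀ = lclm(L_f,L_g) in ℚ(x)⟨Dx⟩.
∫: right-multiply L₀ by Dx.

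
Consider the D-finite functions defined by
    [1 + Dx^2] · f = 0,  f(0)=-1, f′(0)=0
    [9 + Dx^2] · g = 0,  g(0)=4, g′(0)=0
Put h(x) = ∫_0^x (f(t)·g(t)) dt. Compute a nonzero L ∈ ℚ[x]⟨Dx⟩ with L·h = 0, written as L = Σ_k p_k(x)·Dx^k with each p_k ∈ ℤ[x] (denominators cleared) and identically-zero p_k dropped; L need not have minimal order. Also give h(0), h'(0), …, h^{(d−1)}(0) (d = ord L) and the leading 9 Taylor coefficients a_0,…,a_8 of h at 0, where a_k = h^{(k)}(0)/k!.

f: a_k = -1, 0, 1/2, 0, -1/24, 0, 1/720, 0, -1/40320, …
g: a_k = 4, 0, -18, 0, 27/2, 0, -81/20, 0, 729/1120, …
Sym-product of L_f,L_g gives L₀ (≤ ord 4).
h=∫h₀ ⇒ L = L₀·Dx.
L = 64·Dx + 20·Dx^3 + Dx^5  (order 5).
h: a_k = 0, -4, 0, 20/3, 0, -68/15, 0, 104/63, 0, …
ICs: h(0) = 0, h′(0) = -4, h′′(0) = 0, h′′′(0) = 40, h′′′′(0) = 0.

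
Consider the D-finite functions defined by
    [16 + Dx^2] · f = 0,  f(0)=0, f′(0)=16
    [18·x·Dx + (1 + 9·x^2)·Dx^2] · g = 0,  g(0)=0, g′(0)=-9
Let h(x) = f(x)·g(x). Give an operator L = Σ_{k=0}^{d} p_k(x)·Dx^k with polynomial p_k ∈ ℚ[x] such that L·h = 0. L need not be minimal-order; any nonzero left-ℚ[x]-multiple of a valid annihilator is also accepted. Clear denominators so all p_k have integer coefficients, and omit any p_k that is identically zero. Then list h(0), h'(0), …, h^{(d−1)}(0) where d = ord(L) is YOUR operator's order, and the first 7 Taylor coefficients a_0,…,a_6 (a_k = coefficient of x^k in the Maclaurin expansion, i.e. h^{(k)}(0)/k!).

L = (20800 + 494784·x^2 + 2923776·x^4 + 11943936·x^6 + 26873856·x^8) + (19584·x + 342144·x^3 + 2239488·x^5 + 6718464·x^7)·Dx + (1700 + 42732·x^2 + 318816·x^4 + 1492992·x^6 + 3359232·x^8)·Dx^2 + (1224·x + 21384·x^3 + 139968·x^5 + 419904·x^7)·Dx^3 + (25 + 738·x^2 + 8505·x^4 + 46656·x^6 + 104976·x^8)·Dx^4  (order 4).
h: a_k = 0, 0, -144, 0, 816, 0, -3792, …
ICs: h(0) = 0, h′(0) = 0, h′′(0) = -288, h′′′(0) = 0.

f: a_k = 0, 16, 0, -128/3, 0, 512/15, 0, …
g: a_k = 0, -9, 0, 27, 0, -729/5, 0, …
Product ⇒ symmetric product L₀, ord ≤ 4.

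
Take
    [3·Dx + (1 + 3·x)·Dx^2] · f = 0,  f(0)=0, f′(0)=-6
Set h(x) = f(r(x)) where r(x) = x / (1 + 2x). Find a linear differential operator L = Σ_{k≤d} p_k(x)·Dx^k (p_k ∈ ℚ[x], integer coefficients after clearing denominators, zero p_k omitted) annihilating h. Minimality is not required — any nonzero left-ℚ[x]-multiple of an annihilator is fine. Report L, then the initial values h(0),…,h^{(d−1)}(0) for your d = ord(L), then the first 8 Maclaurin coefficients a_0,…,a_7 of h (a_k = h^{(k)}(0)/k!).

L = (7 + 20·x)·Dx + (1 + 7·x + 10·x^2)·Dx^2  (order 2).
h: a_k = 0, -6, 21, -78, 609/2, -6186/5, 5187, -155994/7, …
ICs: h(0) = 0, h′(0) = -6.

f: a_k = 0, -6, 9, -18, 81/2, -486/5, 243, -4374/7, …
L₀ from L_f via x↦r, Dx↦r'^{-1}Dx.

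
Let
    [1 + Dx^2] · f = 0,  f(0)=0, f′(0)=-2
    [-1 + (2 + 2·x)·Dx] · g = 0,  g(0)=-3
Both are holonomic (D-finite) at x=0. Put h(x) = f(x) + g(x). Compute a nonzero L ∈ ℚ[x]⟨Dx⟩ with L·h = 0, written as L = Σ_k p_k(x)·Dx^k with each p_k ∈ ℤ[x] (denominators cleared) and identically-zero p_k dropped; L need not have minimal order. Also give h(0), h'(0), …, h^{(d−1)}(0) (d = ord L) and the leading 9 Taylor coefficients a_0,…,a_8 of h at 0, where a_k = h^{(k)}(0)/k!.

f: a_k = 0, -2, 0, 1/3, 0, -1/60, 0, 1/2520, 0, …
g: a_k = -3, -3/2, 3/8, -3/16, 15/128, -21/256, 63/1024, -99/2048, 1287/32768, …
f+g: L₀ = lclm(L_f,L_g), ord ≤ 2+1.
L = (-7 - 8·x - 4·x^2) + (6 + 22·x + 24·x^2 + 8·x^3)·Dx + (-7 - 8·x - 4·x^2)·Dx^2 + (6 + 22·x + 24·x^2 + 8·x^3)·Dx^3  (order 3).
h: a_k = -3, -7/2, 3/8, 7/48, 15/128, -379/3840, 63/1024, -30929/645120, 1287/32768, …
ICs: h(0) = -3, h′(0) = -7/2, h′′(0) = 3/4.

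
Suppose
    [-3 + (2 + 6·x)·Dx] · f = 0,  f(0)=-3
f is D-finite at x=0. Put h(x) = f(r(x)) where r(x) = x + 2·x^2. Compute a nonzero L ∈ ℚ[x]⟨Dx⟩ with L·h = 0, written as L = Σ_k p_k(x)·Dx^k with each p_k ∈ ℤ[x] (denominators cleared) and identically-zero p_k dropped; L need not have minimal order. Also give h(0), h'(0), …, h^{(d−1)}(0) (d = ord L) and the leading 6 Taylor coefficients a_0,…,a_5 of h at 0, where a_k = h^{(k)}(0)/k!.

L = (-3 - 12·x) + (2 + 6·x + 12·x^2)·Dx  (order 1).
h: a_k = -3, -9/2, -45/8, 135/16, -945/128, -1215/256, …
ICs: h(0) = -3.

f: a_k = -3, -9/2, 27/8, -81/16, 1215/128, -5103/256, …
Change of var in L_f (x↦r) gives L₀.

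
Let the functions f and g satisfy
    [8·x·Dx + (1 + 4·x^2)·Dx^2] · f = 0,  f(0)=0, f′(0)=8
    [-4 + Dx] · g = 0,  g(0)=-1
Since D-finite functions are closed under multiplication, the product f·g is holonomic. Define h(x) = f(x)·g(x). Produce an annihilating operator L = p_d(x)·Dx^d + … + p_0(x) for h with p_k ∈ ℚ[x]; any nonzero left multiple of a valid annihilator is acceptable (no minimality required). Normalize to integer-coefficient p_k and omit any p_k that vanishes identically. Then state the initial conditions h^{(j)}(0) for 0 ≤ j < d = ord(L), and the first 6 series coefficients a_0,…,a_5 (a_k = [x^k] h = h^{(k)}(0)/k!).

f: a_k = 0, 8, 0, -32/3, 0, 128/5, …
g: a_k = -1, -4, -8, -32/3, -32/3, -128/15, …
h₀=f·g: eliminate ⇒ L₀, order ≤ 2·1.
L = (16 - 32·x + 64·x^2) + (-8 + 8·x - 32·x^2)·Dx + (1 + 4·x^2)·Dx^2  (order 2).
h: a_k = 0, -8, -32, -160/3, -128/3, -128/5, …
ICs: h(0) = 0, h′(0) = -8.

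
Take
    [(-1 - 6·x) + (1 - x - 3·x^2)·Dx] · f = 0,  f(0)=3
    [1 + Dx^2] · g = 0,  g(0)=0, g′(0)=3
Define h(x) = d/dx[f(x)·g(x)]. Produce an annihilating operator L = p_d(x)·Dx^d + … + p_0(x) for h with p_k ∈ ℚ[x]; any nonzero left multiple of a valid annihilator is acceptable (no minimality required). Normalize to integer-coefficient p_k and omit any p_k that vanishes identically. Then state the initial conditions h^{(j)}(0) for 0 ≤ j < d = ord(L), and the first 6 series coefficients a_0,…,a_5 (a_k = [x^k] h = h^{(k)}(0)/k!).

f: a_k = 3, 3, 12, 21, 57, 120, …
g: a_k = 0, 3, 0, -1/2, 0, 1/40, …
Sym-product of L_f,L_g gives L₀ (≤ ord 2).
h₀' ⇒ L via d/dx closure of L₀.
L = (83 - 2·x - 5·x^2 + 6·x^3 + 9·x^4) + (16 + 98·x + 18·x^2 + 36·x^3)·Dx + (-5 + 4·x + 13·x^2 + 6·x^3 + 9·x^4)·Dx^2  (order 2).
h: a_k = 9, 18, 207/2, 246, 6603/8, 41949/20, …
ICs: h(0) = 9, h′(0) = 18.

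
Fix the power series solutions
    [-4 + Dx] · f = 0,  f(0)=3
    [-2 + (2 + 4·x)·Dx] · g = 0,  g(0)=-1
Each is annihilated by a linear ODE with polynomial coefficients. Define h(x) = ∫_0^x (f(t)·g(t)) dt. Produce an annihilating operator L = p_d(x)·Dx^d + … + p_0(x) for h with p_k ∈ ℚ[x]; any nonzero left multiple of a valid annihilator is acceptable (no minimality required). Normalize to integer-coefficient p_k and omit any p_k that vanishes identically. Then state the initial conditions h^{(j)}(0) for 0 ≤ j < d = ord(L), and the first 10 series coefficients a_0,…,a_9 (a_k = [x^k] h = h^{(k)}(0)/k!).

f: a_k = 3, 12, 24, 32, 32, 128/5, 256/15, 1024/105, 512/105, 2048/945, …
g: a_k = -1, -1, 1/2, -1/2, 5/8, -7/8, 21/16, -33/16, 429/128, -715/128, …
Sym-product of L_f,L_g gives L₀ (≤ ord 1).
∫: right-multiply L₀ by Dx.
L = (-5 - 8·x)·Dx + (1 + 2·x)·Dx^2  (order 2).
h: a_k = 0, -3, -15/2, -23/2, -103/8, -449/40, -1949/240, -1643/336, -36047/13440, -135617/120960, …
ICs: h(0) = 0, h′(0) = -3.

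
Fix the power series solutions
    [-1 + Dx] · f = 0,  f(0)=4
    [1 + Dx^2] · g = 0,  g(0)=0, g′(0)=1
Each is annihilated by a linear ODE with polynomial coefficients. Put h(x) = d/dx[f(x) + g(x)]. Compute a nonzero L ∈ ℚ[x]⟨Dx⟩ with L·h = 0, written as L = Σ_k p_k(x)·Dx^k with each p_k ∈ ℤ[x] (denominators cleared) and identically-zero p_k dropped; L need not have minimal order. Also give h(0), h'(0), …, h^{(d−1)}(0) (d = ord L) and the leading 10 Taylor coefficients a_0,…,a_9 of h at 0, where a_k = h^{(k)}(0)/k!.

L = 1 - Dx + Dx^2 - Dx^3  (order 3).
h: a_k = 5, 4, 3/2, 2/3, 5/24, 1/30, 1/240, 1/1260, 1/8064, 1/90720, …
ICs: h(0) = 5, h′(0) = 4, h′′(0) = 3.

f: a_k = 4, 4, 2, 2/3, 1/6, 1/30, 1/180, 1/1260, 1/10080, 1/90720, …
g: a_k = 0, 1, 0, -1/6, 0, 1/120, 0, -1/5040, 0, 1/362880, …
f+g: L₀ = lclm(L_f,L_g), ord ≤ 1+2.
h₀' ⇒ L via d/dx closure of L₀.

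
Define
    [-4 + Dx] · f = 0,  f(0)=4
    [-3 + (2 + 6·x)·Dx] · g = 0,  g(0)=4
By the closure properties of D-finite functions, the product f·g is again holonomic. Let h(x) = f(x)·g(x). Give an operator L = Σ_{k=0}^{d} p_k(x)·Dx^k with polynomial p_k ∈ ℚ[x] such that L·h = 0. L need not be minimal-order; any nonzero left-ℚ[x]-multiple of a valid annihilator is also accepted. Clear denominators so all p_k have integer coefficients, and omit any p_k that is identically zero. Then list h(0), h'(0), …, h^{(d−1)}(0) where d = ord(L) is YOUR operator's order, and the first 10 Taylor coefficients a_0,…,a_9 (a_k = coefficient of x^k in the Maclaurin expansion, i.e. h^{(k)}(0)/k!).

L = (-11 - 24·x) + (2 + 6·x)·Dx  (order 1).
h: a_k = 16, 88, 206, 953/3, 8161/24, 76883/240, 497863/2880, 9695729/40320, -133285631/645120, 8654728283/11612160, …
ICs: h(0) = 16.

f: a_k = 4, 16, 32, 128/3, 128/3, 512/15, 1024/45, 4096/315, 2048/315, 8192/2835, …
g: a_k = 4, 6, -9/2, 27/4, -405/32, 1701/64, -15309/256, 72171/512, -2814669/8192, 14073345/16384, …
h₀=f·g: eliminate ⇒ L₀, order ≤ 1·1.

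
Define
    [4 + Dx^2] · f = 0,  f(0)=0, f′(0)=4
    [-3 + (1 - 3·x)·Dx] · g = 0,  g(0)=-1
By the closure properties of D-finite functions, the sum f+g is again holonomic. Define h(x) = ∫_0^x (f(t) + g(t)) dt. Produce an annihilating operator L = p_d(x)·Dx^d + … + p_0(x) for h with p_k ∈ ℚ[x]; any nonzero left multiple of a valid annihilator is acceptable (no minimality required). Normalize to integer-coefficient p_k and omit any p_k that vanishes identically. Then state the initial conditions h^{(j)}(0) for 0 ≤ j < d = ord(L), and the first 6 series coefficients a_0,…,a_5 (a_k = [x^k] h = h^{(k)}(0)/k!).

L = (-348 + 144·x - 216·x^2)·Dx + (44 - 180·x + 216·x^2 - 216·x^3)·Dx^2 + (-87 + 36·x - 54·x^2)·Dx^3 + (11 - 45·x + 54·x^2 - 54·x^3)·Dx^4  (order 4).
h: a_k = 0, -1, 1/2, -3, -89/12, -81/5, …
ICs: h(0) = 0, h′(0) = -1, h′′(0) = 1, h′′′(0) = -18.

f: a_k = 0, 4, 0, -8/3, 0, 8/15, …
g: a_k = -1, -3, -9, -27, -81, -243, …
L₀ := lclm(L_f,L_g); ord L₀ ≤ 2+1.
∫: right-multiply L₀ by Dx.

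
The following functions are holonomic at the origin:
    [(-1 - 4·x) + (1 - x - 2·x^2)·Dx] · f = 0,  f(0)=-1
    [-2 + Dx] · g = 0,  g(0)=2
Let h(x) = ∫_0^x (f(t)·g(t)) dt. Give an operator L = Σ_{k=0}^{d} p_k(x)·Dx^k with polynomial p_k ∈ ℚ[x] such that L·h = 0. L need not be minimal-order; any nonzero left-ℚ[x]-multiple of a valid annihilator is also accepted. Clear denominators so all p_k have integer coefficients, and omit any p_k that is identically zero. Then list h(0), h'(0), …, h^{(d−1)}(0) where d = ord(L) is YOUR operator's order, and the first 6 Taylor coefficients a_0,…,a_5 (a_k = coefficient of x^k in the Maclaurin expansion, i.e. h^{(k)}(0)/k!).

L = (3 + 2·x - 4·x^2)·Dx + (-1 + x + 2·x^2)·Dx^2  (order 2).
h: a_k = 0, -2, -3, -14/3, -43/6, -58/5, …
ICs: h(0) = 0, h′(0) = -2.

f: a_k = -1, -1, -3, -5, -11, -21, …
g: a_k = 2, 4, 4, 8/3, 4/3, 8/15, …
Sym-product of L_f,L_g gives L₀ (≤ ord 1).
Integrate: L := L₀·Dx.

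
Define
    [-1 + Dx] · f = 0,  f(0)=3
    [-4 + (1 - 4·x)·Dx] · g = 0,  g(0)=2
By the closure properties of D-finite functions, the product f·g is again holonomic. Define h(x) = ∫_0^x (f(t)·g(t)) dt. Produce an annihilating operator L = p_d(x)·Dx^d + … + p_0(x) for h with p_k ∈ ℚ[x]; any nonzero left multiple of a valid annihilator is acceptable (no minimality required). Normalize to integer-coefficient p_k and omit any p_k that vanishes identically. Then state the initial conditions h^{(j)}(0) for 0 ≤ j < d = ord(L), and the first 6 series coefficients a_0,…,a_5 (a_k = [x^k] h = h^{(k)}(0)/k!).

L = (5 - 4·x)·Dx + (-1 + 4·x)·Dx^2  (order 2).
h: a_k = 0, 6, 15, 41, 493/4, 7889/20, …
ICs: h(0) = 0, h′(0) = 6.

f: a_k = 3, 3, 3/2, 1/2, 1/8, 1/40, …
g: a_k = 2, 8, 32, 128, 512, 2048, …
h₀=f·g: eliminate ⇒ L₀, order ≤ 1·1.
Integrate: L := L₀·Dx.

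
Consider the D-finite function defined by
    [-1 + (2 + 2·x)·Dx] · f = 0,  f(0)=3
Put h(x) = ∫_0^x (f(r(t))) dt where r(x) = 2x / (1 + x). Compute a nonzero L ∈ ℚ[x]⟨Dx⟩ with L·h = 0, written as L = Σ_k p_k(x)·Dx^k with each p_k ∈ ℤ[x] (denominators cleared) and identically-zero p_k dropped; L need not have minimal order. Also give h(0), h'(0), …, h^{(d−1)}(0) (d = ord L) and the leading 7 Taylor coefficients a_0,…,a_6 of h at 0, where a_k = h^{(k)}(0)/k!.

f: a_k = 3, 3/2, -3/8, 3/16, -15/128, 21/256, -63/1024, …
Substitute x→r, Dx→(1/r')Dx; clear ⇒ L₀.
h=∫h₀ ⇒ L = L₀·Dx.
L = -Dx + (1 + 4·x + 3·x^2)·Dx^2  (order 2).
h: a_k = 0, 3, 3/2, -3/2, 15/8, -111/40, 75/16, …
ICs: h(0) = 0, h′(0) = 3.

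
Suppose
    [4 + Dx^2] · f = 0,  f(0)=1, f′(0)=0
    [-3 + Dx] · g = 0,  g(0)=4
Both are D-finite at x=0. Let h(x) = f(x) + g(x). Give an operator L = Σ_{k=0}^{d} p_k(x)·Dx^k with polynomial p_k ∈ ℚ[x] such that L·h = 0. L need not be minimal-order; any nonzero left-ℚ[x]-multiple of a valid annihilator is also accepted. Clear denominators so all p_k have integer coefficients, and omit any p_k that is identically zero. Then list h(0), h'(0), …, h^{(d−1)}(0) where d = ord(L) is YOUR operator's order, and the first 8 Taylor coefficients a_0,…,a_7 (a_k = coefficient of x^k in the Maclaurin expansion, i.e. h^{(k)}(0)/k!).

L = -12 + 4·Dx - 3·Dx^2 + Dx^3  (order 3).
h: a_k = 5, 12, 16, 18, 85/6, 81/10, 713/180, 243/140, …
ICs: h(0) = 5, h′(0) = 12, h′′(0) = 32.

f: a_k = 1, 0, -2, 0, 2/3, 0, -4/45, 0, …
g: a_k = 4, 12, 18, 18, 27/2, 81/10, 81/20, 243/140, …
f+g: L₀ = lclm(L_f,L_g), ord ≤ 2+1.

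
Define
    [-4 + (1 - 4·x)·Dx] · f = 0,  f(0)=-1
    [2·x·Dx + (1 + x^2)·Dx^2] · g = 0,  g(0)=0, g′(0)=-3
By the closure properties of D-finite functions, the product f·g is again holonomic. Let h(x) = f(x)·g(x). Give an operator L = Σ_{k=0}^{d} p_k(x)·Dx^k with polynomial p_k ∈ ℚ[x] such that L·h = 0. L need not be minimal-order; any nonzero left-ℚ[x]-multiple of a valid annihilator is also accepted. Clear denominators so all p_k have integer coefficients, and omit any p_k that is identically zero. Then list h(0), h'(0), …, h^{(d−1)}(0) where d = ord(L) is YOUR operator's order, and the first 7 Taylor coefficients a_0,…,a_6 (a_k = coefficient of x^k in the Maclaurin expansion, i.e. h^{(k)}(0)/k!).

f: a_k = -1, -4, -16, -64, -256, -1024, -4096, …
g: a_k = 0, -3, 0, 1, 0, -3/5, 0, …
Product ⇒ symmetric product L₀, ord ≤ 2.
L = 8·x + (8 - 2·x + 16·x^2)·Dx + (-1 + 4·x - x^2 + 4·x^3)·Dx^2  (order 2).
h: a_k = 0, 3, 12, 47, 188, 3763/5, 15052/5, …
ICs: h(0) = 0, h′(0) = 3.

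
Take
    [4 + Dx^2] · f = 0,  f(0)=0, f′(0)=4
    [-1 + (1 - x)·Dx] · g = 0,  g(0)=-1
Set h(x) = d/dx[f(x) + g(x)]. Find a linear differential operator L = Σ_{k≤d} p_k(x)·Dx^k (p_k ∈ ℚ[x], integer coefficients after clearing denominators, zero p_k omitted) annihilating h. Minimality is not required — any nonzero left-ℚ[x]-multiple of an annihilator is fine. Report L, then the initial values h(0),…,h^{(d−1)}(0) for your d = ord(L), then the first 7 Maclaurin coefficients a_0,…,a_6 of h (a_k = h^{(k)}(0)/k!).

f: a_k = 0, 4, 0, -8/3, 0, 8/15, 0, …
g: a_k = -1, -1, -1, -1, -1, -1, -1, …
Weyl lclm of L_f,L_g ⇒ L₀ (ord ≤ 3).
Derive L from L₀ (diff closure).
L = (64 - 32·x + 16·x^2) + (-20 + 36·x - 24·x^2 + 8·x^3)·Dx + (16 - 8·x + 4·x^2)·Dx^2 + (-5 + 9·x - 6·x^2 + 2·x^3)·Dx^3  (order 3).
h: a_k = 3, -2, -11, -4, -7/3, -6, -331/45, …
ICs: h(0) = 3, h′(0) = -2, h′′(0) = -22.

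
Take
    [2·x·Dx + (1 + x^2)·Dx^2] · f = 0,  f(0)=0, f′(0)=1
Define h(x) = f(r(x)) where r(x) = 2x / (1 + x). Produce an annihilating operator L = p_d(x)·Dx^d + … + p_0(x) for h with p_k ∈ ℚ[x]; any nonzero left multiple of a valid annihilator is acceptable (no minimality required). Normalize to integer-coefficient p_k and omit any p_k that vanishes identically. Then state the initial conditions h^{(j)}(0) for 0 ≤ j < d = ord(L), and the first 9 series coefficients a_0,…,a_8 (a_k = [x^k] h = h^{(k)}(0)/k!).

L = (2 + 10·x)·Dx + (1 + 2·x + 5·x^2)·Dx^2  (order 2).
h: a_k = 0, 2, -2, -2/3, 6, -38/5, -22/3, 278/7, -42, …
ICs: h(0) = 0, h′(0) = 2.

f: a_k = 0, 1, 0, -1/3, 0, 1/5, 0, -1/7, 0, …
Change of var in L_f (x↦r) gives L₀.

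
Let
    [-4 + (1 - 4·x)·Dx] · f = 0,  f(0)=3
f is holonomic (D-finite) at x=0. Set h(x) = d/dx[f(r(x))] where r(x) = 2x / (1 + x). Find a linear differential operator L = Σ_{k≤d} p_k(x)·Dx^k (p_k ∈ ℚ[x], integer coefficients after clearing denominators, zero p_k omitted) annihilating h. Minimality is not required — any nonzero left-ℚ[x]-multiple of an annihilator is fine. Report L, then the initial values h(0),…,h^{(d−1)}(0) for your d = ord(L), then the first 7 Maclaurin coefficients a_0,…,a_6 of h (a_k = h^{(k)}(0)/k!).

f: a_k = 3, 12, 48, 192, 768, 3072, 12288, …
Substitute x→r, Dx→(1/r')Dx; clear ⇒ L₀.
h₀' ⇒ L via d/dx closure of L₀.
L = 14 + (-1 + 7·x)·Dx  (order 1).
h: a_k = 24, 336, 3528, 32928, 288120, 2420208, 19765032, …
ICs: h(0) = 24.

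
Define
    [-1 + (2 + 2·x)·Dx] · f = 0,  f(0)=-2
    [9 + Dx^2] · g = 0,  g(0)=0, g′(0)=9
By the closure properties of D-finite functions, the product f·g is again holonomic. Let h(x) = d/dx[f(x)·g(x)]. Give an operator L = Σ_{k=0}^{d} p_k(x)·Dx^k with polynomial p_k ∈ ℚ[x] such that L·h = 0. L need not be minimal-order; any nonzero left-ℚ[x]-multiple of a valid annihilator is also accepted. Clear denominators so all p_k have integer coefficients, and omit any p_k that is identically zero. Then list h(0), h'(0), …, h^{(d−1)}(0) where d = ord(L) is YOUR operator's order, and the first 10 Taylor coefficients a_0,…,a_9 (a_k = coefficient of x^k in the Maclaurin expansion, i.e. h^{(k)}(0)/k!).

f: a_k = -2, -1, 1/4, -1/8, 5/64, -7/128, 21/512, -33/1024, 429/16384, -715/32768, …
g: a_k = 0, 9, 0, -27/2, 0, 243/40, 0, -729/560, 0, 729/4480, …
Sym-product of L_f,L_g gives L₀ (≤ ord 2).
Differentiate: ansatz ord ≤ ord L₀ ⇒ L.
L = (551 + 1968·x + 2712·x^2 + 1728·x^3 + 432·x^4) + (-44 - 140·x - 144·x^2 - 48·x^3)·Dx + (52 + 200·x + 292·x^2 + 192·x^3 + 48·x^4)·Dx^2  (order 2).
h: a_k = -18, -18, 351/4, 99/2, -4743/64, -9369/320, 61587/2560, 7101/896, -2551257/573440, -15327/16384, …
ICs: h(0) = -18, h′(0) = -18.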